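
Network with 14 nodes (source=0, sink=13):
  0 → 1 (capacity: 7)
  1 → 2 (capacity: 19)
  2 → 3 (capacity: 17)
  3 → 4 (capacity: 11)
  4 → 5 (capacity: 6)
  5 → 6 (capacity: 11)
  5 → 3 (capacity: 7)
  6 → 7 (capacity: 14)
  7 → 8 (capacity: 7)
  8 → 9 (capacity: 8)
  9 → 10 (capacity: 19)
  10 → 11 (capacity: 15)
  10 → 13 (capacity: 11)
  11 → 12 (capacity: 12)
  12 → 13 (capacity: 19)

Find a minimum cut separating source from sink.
Min cut value = 6, edges: (4,5)

Min cut value: 6
Partition: S = [0, 1, 2, 3, 4], T = [5, 6, 7, 8, 9, 10, 11, 12, 13]
Cut edges: (4,5)

By max-flow min-cut theorem, max flow = min cut = 6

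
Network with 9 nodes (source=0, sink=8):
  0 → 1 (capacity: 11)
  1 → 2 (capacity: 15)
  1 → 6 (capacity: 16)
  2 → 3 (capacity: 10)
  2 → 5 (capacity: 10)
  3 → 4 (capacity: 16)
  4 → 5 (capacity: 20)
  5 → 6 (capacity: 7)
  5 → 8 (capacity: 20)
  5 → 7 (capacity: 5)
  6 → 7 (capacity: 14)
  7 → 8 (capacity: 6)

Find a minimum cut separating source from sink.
Min cut value = 11, edges: (0,1)

Min cut value: 11
Partition: S = [0], T = [1, 2, 3, 4, 5, 6, 7, 8]
Cut edges: (0,1)

By max-flow min-cut theorem, max flow = min cut = 11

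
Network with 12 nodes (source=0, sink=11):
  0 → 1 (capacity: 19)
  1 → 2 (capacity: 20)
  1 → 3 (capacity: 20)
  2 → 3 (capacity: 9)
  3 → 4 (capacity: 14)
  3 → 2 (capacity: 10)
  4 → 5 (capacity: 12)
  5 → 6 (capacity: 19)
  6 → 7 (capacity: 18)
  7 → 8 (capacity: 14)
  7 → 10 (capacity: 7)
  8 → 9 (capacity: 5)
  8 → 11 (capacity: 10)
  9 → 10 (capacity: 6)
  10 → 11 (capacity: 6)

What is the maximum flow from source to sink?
Maximum flow = 12

Max flow: 12

Flow assignment:
  0 → 1: 12/19
  1 → 3: 12/20
  3 → 4: 12/14
  4 → 5: 12/12
  5 → 6: 12/19
  6 → 7: 12/18
  7 → 8: 10/14
  7 → 10: 2/7
  8 → 11: 10/10
  10 → 11: 2/6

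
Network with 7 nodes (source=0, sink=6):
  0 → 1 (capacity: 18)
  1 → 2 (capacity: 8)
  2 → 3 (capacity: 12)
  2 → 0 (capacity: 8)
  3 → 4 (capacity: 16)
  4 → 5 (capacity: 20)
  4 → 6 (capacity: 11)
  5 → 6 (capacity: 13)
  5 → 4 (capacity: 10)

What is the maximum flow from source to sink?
Maximum flow = 8

Max flow: 8

Flow assignment:
  0 → 1: 8/18
  1 → 2: 8/8
  2 → 3: 8/12
  3 → 4: 8/16
  4 → 6: 8/11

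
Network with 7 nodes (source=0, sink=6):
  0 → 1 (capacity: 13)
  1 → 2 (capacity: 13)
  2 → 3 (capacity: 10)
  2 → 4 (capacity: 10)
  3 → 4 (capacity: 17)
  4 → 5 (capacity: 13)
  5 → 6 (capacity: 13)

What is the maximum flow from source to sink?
Maximum flow = 13

Max flow: 13

Flow assignment:
  0 → 1: 13/13
  1 → 2: 13/13
  2 → 3: 3/10
  2 → 4: 10/10
  3 → 4: 3/17
  4 → 5: 13/13
  5 → 6: 13/13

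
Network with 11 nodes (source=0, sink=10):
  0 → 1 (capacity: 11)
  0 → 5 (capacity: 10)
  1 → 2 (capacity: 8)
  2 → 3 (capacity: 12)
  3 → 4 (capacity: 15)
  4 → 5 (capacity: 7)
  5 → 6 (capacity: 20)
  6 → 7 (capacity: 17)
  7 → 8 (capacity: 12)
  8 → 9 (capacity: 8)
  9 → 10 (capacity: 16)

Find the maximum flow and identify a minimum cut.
Max flow = 8, Min cut edges: (8,9)

Maximum flow: 8
Minimum cut: (8,9)
Partition: S = [0, 1, 2, 3, 4, 5, 6, 7, 8], T = [9, 10]

Max-flow min-cut theorem verified: both equal 8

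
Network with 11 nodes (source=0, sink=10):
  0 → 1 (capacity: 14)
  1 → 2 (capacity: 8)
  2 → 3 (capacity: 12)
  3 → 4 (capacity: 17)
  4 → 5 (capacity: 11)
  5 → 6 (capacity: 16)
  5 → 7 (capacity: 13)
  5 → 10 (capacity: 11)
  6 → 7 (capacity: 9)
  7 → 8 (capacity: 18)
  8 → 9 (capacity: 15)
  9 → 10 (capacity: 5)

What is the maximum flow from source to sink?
Maximum flow = 8

Max flow: 8

Flow assignment:
  0 → 1: 8/14
  1 → 2: 8/8
  2 → 3: 8/12
  3 → 4: 8/17
  4 → 5: 8/11
  5 → 10: 8/11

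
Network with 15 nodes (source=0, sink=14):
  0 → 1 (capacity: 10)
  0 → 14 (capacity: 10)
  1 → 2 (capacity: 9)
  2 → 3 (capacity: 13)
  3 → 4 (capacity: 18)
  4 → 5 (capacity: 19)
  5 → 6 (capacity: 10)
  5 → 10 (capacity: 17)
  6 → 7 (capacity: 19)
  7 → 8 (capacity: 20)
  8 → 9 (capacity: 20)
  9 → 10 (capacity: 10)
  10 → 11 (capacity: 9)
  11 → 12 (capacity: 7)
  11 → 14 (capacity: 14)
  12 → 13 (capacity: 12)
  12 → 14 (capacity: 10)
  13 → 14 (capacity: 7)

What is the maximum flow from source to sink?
Maximum flow = 19

Max flow: 19

Flow assignment:
  0 → 1: 9/10
  0 → 14: 10/10
  1 → 2: 9/9
  2 → 3: 9/13
  3 → 4: 9/18
  4 → 5: 9/19
  5 → 10: 9/17
  10 → 11: 9/9
  11 → 14: 9/14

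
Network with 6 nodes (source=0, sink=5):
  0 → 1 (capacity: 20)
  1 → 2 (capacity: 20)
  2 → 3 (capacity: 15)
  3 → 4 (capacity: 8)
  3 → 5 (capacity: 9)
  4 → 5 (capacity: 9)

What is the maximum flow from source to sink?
Maximum flow = 15

Max flow: 15

Flow assignment:
  0 → 1: 15/20
  1 → 2: 15/20
  2 → 3: 15/15
  3 → 4: 6/8
  3 → 5: 9/9
  4 → 5: 6/9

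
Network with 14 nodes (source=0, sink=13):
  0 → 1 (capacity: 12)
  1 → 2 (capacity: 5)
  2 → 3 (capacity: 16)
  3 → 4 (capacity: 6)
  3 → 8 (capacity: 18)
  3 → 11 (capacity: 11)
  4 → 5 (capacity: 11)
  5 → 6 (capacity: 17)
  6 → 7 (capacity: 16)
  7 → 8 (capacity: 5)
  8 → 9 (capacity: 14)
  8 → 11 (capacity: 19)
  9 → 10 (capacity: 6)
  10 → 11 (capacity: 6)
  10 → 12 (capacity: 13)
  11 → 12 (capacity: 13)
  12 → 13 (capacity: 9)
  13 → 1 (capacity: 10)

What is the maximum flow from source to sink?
Maximum flow = 5

Max flow: 5

Flow assignment:
  0 → 1: 5/12
  1 → 2: 5/5
  2 → 3: 5/16
  3 → 11: 5/11
  11 → 12: 5/13
  12 → 13: 5/9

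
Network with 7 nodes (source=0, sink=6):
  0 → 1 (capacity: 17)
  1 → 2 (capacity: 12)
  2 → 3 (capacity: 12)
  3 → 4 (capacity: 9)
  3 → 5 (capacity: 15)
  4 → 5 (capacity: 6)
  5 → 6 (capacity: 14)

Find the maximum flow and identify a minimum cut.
Max flow = 12, Min cut edges: (2,3)

Maximum flow: 12
Minimum cut: (2,3)
Partition: S = [0, 1, 2], T = [3, 4, 5, 6]

Max-flow min-cut theorem verified: both equal 12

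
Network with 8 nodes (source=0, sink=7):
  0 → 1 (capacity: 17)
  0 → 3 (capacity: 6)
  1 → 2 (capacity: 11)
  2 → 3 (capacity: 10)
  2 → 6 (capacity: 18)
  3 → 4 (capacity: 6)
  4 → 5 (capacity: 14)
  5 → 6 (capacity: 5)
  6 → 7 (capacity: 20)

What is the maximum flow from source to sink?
Maximum flow = 16

Max flow: 16

Flow assignment:
  0 → 1: 11/17
  0 → 3: 5/6
  1 → 2: 11/11
  2 → 6: 11/18
  3 → 4: 5/6
  4 → 5: 5/14
  5 → 6: 5/5
  6 → 7: 16/20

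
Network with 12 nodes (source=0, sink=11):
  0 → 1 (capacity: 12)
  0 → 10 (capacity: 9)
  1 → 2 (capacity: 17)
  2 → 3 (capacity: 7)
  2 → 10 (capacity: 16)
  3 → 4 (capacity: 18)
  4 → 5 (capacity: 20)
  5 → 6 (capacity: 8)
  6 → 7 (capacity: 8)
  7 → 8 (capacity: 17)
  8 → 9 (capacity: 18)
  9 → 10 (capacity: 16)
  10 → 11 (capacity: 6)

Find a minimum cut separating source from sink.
Min cut value = 6, edges: (10,11)

Min cut value: 6
Partition: S = [0, 1, 2, 3, 4, 5, 6, 7, 8, 9, 10], T = [11]
Cut edges: (10,11)

By max-flow min-cut theorem, max flow = min cut = 6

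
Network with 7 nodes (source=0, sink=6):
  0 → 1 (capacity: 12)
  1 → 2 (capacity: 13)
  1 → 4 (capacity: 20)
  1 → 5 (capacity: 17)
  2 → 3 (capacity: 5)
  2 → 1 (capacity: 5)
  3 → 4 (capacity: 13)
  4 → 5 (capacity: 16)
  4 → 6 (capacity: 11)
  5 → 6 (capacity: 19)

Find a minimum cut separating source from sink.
Min cut value = 12, edges: (0,1)

Min cut value: 12
Partition: S = [0], T = [1, 2, 3, 4, 5, 6]
Cut edges: (0,1)

By max-flow min-cut theorem, max flow = min cut = 12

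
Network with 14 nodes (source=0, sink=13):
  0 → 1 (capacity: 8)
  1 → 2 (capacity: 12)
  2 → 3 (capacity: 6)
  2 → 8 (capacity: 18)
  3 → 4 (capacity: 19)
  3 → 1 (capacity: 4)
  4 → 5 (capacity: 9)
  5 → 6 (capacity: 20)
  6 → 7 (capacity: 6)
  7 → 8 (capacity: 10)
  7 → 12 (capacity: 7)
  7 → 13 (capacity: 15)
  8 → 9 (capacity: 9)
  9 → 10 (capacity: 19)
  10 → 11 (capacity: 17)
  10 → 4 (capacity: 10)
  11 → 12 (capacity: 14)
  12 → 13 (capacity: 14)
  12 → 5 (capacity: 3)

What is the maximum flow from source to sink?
Maximum flow = 8

Max flow: 8

Flow assignment:
  0 → 1: 8/8
  1 → 2: 8/12
  2 → 3: 6/6
  2 → 8: 2/18
  3 → 4: 6/19
  4 → 5: 6/9
  5 → 6: 6/20
  6 → 7: 6/6
  7 → 13: 6/15
  8 → 9: 2/9
  9 → 10: 2/19
  10 → 11: 2/17
  11 → 12: 2/14
  12 → 13: 2/14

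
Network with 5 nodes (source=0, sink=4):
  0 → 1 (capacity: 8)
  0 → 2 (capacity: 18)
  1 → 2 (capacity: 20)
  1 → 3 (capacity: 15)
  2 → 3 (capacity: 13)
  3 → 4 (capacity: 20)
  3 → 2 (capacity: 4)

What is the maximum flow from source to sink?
Maximum flow = 20

Max flow: 20

Flow assignment:
  0 → 1: 7/8
  0 → 2: 13/18
  1 → 3: 7/15
  2 → 3: 13/13
  3 → 4: 20/20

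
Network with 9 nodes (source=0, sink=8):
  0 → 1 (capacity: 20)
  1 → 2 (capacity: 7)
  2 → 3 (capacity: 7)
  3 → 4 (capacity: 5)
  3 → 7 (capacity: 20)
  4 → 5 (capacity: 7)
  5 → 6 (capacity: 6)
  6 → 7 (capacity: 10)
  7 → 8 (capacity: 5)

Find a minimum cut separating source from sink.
Min cut value = 5, edges: (7,8)

Min cut value: 5
Partition: S = [0, 1, 2, 3, 4, 5, 6, 7], T = [8]
Cut edges: (7,8)

By max-flow min-cut theorem, max flow = min cut = 5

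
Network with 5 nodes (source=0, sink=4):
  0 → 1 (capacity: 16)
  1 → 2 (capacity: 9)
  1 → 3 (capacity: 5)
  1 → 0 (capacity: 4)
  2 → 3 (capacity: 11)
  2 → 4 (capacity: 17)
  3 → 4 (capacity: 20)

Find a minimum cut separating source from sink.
Min cut value = 14, edges: (1,2), (1,3)

Min cut value: 14
Partition: S = [0, 1], T = [2, 3, 4]
Cut edges: (1,2), (1,3)

By max-flow min-cut theorem, max flow = min cut = 14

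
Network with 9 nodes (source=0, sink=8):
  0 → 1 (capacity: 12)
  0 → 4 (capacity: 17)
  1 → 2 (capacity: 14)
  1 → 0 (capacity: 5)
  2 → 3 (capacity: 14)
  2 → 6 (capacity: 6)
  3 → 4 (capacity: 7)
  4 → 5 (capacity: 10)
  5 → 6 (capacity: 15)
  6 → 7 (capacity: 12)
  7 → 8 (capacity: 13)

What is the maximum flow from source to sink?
Maximum flow = 12

Max flow: 12

Flow assignment:
  0 → 1: 6/12
  0 → 4: 6/17
  1 → 2: 6/14
  2 → 6: 6/6
  4 → 5: 6/10
  5 → 6: 6/15
  6 → 7: 12/12
  7 → 8: 12/13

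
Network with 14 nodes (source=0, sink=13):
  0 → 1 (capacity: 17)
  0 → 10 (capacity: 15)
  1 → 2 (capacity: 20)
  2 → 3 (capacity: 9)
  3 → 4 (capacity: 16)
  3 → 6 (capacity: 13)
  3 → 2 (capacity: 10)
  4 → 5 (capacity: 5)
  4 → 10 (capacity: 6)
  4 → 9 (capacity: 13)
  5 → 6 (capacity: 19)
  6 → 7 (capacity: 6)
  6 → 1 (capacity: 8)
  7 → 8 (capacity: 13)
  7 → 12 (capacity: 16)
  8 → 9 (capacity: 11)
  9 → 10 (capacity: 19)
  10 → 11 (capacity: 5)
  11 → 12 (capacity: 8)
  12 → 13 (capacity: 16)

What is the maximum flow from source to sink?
Maximum flow = 11

Max flow: 11

Flow assignment:
  0 → 1: 6/17
  0 → 10: 5/15
  1 → 2: 9/20
  2 → 3: 9/9
  3 → 6: 9/13
  6 → 7: 6/6
  6 → 1: 3/8
  7 → 12: 6/16
  10 → 11: 5/5
  11 → 12: 5/8
  12 → 13: 11/16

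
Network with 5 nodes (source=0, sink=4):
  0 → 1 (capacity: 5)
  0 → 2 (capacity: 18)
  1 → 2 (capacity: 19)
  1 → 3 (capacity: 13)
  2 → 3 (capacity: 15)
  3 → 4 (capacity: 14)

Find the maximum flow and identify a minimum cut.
Max flow = 14, Min cut edges: (3,4)

Maximum flow: 14
Minimum cut: (3,4)
Partition: S = [0, 1, 2, 3], T = [4]

Max-flow min-cut theorem verified: both equal 14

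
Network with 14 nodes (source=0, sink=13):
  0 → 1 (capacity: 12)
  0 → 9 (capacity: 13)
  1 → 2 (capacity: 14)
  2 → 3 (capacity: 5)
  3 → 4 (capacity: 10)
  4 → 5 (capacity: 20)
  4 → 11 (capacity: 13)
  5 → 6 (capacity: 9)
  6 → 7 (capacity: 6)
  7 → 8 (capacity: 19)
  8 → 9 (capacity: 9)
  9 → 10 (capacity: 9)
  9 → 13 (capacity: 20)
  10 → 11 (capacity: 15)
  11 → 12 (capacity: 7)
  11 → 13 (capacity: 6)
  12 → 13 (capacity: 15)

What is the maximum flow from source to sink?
Maximum flow = 18

Max flow: 18

Flow assignment:
  0 → 1: 5/12
  0 → 9: 13/13
  1 → 2: 5/14
  2 → 3: 5/5
  3 → 4: 5/10
  4 → 11: 5/13
  9 → 13: 13/20
  11 → 13: 5/6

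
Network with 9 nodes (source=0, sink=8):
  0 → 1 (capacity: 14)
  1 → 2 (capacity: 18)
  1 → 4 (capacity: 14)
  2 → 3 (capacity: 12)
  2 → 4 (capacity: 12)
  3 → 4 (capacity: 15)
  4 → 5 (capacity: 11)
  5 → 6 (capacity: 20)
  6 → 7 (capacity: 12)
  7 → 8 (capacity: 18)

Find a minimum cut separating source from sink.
Min cut value = 11, edges: (4,5)

Min cut value: 11
Partition: S = [0, 1, 2, 3, 4], T = [5, 6, 7, 8]
Cut edges: (4,5)

By max-flow min-cut theorem, max flow = min cut = 11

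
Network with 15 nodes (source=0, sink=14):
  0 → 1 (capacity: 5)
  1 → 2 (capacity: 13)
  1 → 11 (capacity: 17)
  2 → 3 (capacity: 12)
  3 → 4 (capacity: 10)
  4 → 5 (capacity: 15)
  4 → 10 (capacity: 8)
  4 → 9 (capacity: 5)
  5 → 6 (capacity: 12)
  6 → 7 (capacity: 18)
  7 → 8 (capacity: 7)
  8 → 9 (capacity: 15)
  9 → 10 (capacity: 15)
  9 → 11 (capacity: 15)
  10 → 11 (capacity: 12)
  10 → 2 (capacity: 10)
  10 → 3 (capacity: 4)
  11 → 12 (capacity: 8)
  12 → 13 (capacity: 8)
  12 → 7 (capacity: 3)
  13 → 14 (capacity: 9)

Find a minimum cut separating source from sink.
Min cut value = 5, edges: (0,1)

Min cut value: 5
Partition: S = [0], T = [1, 2, 3, 4, 5, 6, 7, 8, 9, 10, 11, 12, 13, 14]
Cut edges: (0,1)

By max-flow min-cut theorem, max flow = min cut = 5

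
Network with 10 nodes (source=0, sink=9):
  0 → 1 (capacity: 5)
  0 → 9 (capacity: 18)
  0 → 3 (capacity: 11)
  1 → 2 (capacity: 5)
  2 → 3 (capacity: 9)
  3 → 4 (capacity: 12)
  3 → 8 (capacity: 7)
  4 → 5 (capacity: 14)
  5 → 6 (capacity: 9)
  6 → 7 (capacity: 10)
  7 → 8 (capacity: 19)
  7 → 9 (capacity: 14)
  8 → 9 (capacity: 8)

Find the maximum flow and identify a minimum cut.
Max flow = 34, Min cut edges: (0,9), (3,8), (5,6)

Maximum flow: 34
Minimum cut: (0,9), (3,8), (5,6)
Partition: S = [0, 1, 2, 3, 4, 5], T = [6, 7, 8, 9]

Max-flow min-cut theorem verified: both equal 34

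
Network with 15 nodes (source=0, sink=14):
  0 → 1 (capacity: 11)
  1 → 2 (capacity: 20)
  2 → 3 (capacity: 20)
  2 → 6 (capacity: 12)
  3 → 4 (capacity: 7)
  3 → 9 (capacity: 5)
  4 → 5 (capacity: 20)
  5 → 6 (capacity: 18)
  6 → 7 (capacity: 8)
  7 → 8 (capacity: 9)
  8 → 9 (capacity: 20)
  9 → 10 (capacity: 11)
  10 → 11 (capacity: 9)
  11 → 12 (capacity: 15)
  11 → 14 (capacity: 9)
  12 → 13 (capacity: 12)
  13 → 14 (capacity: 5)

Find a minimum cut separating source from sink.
Min cut value = 9, edges: (10,11)

Min cut value: 9
Partition: S = [0, 1, 2, 3, 4, 5, 6, 7, 8, 9, 10], T = [11, 12, 13, 14]
Cut edges: (10,11)

By max-flow min-cut theorem, max flow = min cut = 9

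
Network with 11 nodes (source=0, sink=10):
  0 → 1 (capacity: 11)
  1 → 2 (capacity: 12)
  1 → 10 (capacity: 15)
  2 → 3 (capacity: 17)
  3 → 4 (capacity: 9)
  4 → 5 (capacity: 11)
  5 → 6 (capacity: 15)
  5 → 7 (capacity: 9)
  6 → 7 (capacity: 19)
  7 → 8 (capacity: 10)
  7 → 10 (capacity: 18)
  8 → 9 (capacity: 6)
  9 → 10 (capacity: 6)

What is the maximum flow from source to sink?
Maximum flow = 11

Max flow: 11

Flow assignment:
  0 → 1: 11/11
  1 → 10: 11/15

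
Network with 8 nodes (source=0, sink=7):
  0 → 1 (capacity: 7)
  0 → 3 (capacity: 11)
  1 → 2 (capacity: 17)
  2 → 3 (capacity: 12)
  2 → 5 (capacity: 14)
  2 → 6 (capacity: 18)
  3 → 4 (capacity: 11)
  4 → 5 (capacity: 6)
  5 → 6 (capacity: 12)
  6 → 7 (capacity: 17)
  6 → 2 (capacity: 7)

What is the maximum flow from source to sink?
Maximum flow = 13

Max flow: 13

Flow assignment:
  0 → 1: 7/7
  0 → 3: 6/11
  1 → 2: 7/17
  2 → 6: 7/18
  3 → 4: 6/11
  4 → 5: 6/6
  5 → 6: 6/12
  6 → 7: 13/17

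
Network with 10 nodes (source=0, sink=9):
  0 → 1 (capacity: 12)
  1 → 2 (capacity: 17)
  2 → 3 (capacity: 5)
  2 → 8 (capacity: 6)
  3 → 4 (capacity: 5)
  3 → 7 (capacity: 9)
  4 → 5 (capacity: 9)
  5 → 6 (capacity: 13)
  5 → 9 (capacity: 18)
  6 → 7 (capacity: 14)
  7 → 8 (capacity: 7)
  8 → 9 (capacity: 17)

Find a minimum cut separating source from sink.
Min cut value = 11, edges: (2,3), (2,8)

Min cut value: 11
Partition: S = [0, 1, 2], T = [3, 4, 5, 6, 7, 8, 9]
Cut edges: (2,3), (2,8)

By max-flow min-cut theorem, max flow = min cut = 11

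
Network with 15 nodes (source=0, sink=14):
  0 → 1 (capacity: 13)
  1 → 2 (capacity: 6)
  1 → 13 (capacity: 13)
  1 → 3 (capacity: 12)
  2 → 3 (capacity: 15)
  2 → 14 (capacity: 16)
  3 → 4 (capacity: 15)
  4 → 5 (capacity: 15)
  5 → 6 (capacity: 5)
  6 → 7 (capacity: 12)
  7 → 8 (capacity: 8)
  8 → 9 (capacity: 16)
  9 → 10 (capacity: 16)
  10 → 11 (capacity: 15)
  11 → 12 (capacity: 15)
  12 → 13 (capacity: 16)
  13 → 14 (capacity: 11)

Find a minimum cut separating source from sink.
Min cut value = 13, edges: (0,1)

Min cut value: 13
Partition: S = [0], T = [1, 2, 3, 4, 5, 6, 7, 8, 9, 10, 11, 12, 13, 14]
Cut edges: (0,1)

By max-flow min-cut theorem, max flow = min cut = 13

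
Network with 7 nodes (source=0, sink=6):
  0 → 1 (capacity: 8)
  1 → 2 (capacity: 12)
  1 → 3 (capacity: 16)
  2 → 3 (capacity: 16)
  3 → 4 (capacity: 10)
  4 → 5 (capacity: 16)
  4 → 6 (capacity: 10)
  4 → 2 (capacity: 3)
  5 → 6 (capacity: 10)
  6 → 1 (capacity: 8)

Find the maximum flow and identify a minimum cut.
Max flow = 8, Min cut edges: (0,1)

Maximum flow: 8
Minimum cut: (0,1)
Partition: S = [0], T = [1, 2, 3, 4, 5, 6]

Max-flow min-cut theorem verified: both equal 8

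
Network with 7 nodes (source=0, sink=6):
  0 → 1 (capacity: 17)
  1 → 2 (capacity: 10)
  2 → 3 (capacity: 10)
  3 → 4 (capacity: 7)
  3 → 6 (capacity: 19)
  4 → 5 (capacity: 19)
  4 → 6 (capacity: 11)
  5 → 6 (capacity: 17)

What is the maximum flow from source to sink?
Maximum flow = 10

Max flow: 10

Flow assignment:
  0 → 1: 10/17
  1 → 2: 10/10
  2 → 3: 10/10
  3 → 6: 10/19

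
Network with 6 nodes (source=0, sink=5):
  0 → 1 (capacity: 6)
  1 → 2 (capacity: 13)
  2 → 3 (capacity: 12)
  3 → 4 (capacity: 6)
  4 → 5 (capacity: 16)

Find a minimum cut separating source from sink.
Min cut value = 6, edges: (3,4)

Min cut value: 6
Partition: S = [0, 1, 2, 3], T = [4, 5]
Cut edges: (3,4)

By max-flow min-cut theorem, max flow = min cut = 6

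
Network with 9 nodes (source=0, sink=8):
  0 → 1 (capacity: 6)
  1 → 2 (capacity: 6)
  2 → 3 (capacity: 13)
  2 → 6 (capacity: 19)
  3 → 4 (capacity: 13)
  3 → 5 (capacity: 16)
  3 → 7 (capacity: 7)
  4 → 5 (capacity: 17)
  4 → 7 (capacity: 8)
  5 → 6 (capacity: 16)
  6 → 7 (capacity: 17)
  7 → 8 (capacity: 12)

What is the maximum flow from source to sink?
Maximum flow = 6

Max flow: 6

Flow assignment:
  0 → 1: 6/6
  1 → 2: 6/6
  2 → 3: 6/13
  3 → 7: 6/7
  7 → 8: 6/12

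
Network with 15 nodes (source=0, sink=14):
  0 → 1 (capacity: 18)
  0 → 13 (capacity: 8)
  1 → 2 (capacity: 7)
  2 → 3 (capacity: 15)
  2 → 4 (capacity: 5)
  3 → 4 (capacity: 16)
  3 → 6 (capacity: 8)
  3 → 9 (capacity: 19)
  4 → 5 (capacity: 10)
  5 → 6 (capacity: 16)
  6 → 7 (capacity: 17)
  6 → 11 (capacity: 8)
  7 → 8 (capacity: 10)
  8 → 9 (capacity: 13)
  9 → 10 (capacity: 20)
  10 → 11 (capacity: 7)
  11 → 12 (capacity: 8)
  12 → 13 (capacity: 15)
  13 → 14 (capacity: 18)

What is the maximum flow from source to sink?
Maximum flow = 15

Max flow: 15

Flow assignment:
  0 → 1: 7/18
  0 → 13: 8/8
  1 → 2: 7/7
  2 → 3: 7/15
  3 → 6: 7/8
  6 → 11: 7/8
  11 → 12: 7/8
  12 → 13: 7/15
  13 → 14: 15/18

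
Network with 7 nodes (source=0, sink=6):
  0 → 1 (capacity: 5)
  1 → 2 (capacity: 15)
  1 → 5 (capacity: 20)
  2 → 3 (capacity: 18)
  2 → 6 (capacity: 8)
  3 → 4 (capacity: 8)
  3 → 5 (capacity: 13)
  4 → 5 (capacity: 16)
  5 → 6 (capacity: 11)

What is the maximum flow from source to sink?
Maximum flow = 5

Max flow: 5

Flow assignment:
  0 → 1: 5/5
  1 → 2: 5/15
  2 → 6: 5/8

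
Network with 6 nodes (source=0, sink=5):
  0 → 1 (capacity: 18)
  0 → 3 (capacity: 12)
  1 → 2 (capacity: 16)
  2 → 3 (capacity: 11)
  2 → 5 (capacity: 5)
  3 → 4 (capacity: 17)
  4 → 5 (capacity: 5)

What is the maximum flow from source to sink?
Maximum flow = 10

Max flow: 10

Flow assignment:
  0 → 1: 10/18
  1 → 2: 10/16
  2 → 3: 5/11
  2 → 5: 5/5
  3 → 4: 5/17
  4 → 5: 5/5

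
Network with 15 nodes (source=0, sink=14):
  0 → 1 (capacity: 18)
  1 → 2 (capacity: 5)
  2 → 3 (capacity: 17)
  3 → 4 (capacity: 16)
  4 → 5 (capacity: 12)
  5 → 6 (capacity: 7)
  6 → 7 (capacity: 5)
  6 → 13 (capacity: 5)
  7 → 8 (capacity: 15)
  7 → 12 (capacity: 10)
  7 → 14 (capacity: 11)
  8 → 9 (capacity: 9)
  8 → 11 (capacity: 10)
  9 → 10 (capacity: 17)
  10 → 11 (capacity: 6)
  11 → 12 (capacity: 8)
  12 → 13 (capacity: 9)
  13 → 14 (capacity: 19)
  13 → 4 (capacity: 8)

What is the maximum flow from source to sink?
Maximum flow = 5

Max flow: 5

Flow assignment:
  0 → 1: 5/18
  1 → 2: 5/5
  2 → 3: 5/17
  3 → 4: 5/16
  4 → 5: 5/12
  5 → 6: 5/7
  6 → 7: 5/5
  7 → 14: 5/11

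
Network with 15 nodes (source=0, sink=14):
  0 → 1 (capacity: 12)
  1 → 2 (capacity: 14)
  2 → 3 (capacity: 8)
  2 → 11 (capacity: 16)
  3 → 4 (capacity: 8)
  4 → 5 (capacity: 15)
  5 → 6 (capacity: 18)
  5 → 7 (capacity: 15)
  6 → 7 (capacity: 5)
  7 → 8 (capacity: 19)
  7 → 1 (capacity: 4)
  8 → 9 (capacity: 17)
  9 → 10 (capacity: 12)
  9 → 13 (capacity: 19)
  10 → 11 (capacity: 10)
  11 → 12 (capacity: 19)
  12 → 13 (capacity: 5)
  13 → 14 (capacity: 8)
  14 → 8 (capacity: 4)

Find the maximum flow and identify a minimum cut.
Max flow = 8, Min cut edges: (13,14)

Maximum flow: 8
Minimum cut: (13,14)
Partition: S = [0, 1, 2, 3, 4, 5, 6, 7, 8, 9, 10, 11, 12, 13], T = [14]

Max-flow min-cut theorem verified: both equal 8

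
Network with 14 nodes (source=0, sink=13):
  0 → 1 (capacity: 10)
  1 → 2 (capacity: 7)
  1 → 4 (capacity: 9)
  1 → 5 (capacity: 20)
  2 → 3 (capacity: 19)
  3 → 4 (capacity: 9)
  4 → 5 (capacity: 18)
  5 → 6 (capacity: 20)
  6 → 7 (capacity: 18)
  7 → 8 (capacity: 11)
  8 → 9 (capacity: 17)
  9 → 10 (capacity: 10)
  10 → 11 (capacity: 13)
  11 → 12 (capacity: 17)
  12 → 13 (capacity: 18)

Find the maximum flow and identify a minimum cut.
Max flow = 10, Min cut edges: (9,10)

Maximum flow: 10
Minimum cut: (9,10)
Partition: S = [0, 1, 2, 3, 4, 5, 6, 7, 8, 9], T = [10, 11, 12, 13]

Max-flow min-cut theorem verified: both equal 10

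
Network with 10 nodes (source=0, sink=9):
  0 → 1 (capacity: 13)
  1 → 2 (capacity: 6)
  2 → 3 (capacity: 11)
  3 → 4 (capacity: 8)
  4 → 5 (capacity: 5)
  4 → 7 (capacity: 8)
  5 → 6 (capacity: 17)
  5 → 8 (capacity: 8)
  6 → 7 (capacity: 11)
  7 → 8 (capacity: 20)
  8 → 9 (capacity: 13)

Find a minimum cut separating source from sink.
Min cut value = 6, edges: (1,2)

Min cut value: 6
Partition: S = [0, 1], T = [2, 3, 4, 5, 6, 7, 8, 9]
Cut edges: (1,2)

By max-flow min-cut theorem, max flow = min cut = 6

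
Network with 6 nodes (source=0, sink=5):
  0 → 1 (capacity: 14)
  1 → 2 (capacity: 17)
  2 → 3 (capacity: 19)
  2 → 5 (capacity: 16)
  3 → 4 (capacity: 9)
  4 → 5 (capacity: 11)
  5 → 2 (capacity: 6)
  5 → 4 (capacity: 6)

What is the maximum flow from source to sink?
Maximum flow = 14

Max flow: 14

Flow assignment:
  0 → 1: 14/14
  1 → 2: 14/17
  2 → 5: 14/16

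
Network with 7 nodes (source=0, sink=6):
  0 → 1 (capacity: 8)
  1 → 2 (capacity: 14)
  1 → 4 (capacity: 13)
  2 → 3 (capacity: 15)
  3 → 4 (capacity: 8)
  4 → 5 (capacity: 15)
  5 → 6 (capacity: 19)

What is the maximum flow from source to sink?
Maximum flow = 8

Max flow: 8

Flow assignment:
  0 → 1: 8/8
  1 → 4: 8/13
  4 → 5: 8/15
  5 → 6: 8/19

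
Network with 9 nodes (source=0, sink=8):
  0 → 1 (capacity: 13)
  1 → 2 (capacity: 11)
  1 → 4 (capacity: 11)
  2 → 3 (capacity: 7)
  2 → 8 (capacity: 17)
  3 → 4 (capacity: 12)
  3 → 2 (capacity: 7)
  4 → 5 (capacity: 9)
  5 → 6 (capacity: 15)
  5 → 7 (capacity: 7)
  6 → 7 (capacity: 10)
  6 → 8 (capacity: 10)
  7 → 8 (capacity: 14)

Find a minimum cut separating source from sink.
Min cut value = 13, edges: (0,1)

Min cut value: 13
Partition: S = [0], T = [1, 2, 3, 4, 5, 6, 7, 8]
Cut edges: (0,1)

By max-flow min-cut theorem, max flow = min cut = 13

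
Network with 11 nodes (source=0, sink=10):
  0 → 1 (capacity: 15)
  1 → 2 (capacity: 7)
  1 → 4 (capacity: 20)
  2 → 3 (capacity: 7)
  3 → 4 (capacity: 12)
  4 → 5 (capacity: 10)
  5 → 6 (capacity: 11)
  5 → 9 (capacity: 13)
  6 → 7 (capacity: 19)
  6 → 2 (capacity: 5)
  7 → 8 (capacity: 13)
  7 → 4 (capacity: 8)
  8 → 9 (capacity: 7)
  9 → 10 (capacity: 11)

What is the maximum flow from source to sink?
Maximum flow = 10

Max flow: 10

Flow assignment:
  0 → 1: 10/15
  1 → 4: 10/20
  4 → 5: 10/10
  5 → 9: 10/13
  9 → 10: 10/11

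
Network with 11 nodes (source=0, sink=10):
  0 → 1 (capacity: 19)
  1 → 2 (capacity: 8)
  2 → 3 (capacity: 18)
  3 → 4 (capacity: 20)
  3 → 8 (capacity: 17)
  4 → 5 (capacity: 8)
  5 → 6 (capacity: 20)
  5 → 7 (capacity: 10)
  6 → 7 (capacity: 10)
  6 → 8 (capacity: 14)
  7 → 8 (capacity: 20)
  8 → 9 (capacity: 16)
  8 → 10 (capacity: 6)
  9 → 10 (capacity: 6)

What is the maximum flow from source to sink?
Maximum flow = 8

Max flow: 8

Flow assignment:
  0 → 1: 8/19
  1 → 2: 8/8
  2 → 3: 8/18
  3 → 8: 8/17
  8 → 9: 2/16
  8 → 10: 6/6
  9 → 10: 2/6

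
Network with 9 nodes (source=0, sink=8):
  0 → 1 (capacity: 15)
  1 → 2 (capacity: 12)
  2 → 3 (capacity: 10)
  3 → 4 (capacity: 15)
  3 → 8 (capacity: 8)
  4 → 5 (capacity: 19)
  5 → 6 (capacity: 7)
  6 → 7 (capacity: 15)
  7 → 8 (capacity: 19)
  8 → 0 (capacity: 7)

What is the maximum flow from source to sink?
Maximum flow = 10

Max flow: 10

Flow assignment:
  0 → 1: 10/15
  1 → 2: 10/12
  2 → 3: 10/10
  3 → 4: 2/15
  3 → 8: 8/8
  4 → 5: 2/19
  5 → 6: 2/7
  6 → 7: 2/15
  7 → 8: 2/19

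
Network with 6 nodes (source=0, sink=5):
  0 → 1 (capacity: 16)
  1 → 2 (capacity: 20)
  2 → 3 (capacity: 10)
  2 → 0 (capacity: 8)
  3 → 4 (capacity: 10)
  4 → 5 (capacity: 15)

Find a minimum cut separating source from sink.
Min cut value = 10, edges: (3,4)

Min cut value: 10
Partition: S = [0, 1, 2, 3], T = [4, 5]
Cut edges: (3,4)

By max-flow min-cut theorem, max flow = min cut = 10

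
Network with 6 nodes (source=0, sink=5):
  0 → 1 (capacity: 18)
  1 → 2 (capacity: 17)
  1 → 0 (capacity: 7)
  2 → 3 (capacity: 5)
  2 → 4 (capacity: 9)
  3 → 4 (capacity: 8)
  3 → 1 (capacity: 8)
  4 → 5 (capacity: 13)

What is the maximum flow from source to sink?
Maximum flow = 13

Max flow: 13

Flow assignment:
  0 → 1: 13/18
  1 → 2: 14/17
  2 → 3: 5/5
  2 → 4: 9/9
  3 → 4: 4/8
  3 → 1: 1/8
  4 → 5: 13/13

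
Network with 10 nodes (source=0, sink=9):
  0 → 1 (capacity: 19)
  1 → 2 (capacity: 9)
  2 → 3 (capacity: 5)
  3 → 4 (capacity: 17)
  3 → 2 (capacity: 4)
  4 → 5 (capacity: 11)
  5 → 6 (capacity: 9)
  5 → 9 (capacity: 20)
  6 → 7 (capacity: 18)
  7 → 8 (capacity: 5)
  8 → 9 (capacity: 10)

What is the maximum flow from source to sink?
Maximum flow = 5

Max flow: 5

Flow assignment:
  0 → 1: 5/19
  1 → 2: 5/9
  2 → 3: 5/5
  3 → 4: 5/17
  4 → 5: 5/11
  5 → 9: 5/20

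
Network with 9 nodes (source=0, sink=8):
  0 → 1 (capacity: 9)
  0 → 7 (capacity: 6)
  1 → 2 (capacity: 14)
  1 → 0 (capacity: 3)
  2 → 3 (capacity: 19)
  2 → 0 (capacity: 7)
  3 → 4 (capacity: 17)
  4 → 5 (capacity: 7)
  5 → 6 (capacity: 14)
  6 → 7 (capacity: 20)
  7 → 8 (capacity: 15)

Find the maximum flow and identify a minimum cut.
Max flow = 13, Min cut edges: (0,7), (4,5)

Maximum flow: 13
Minimum cut: (0,7), (4,5)
Partition: S = [0, 1, 2, 3, 4], T = [5, 6, 7, 8]

Max-flow min-cut theorem verified: both equal 13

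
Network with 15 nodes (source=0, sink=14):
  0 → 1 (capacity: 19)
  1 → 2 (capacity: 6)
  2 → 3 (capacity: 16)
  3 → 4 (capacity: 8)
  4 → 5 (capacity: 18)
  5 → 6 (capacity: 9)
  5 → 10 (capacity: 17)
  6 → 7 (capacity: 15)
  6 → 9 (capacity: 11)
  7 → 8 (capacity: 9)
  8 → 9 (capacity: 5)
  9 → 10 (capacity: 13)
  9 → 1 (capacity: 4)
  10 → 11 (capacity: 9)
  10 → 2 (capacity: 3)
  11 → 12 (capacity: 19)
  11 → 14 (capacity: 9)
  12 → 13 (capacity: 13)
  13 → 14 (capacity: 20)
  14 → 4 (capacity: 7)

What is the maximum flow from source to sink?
Maximum flow = 6

Max flow: 6

Flow assignment:
  0 → 1: 6/19
  1 → 2: 6/6
  2 → 3: 6/16
  3 → 4: 6/8
  4 → 5: 6/18
  5 → 10: 6/17
  10 → 11: 6/9
  11 → 14: 6/9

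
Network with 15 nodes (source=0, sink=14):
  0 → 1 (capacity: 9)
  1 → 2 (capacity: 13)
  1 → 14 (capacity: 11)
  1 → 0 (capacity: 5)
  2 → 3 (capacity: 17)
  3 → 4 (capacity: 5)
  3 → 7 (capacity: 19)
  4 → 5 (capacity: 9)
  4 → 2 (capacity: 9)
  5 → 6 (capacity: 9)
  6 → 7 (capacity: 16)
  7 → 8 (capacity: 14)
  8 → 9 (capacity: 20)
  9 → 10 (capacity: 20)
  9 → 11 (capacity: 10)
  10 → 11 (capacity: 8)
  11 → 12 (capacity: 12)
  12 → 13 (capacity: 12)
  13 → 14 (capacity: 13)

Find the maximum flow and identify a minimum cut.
Max flow = 9, Min cut edges: (0,1)

Maximum flow: 9
Minimum cut: (0,1)
Partition: S = [0], T = [1, 2, 3, 4, 5, 6, 7, 8, 9, 10, 11, 12, 13, 14]

Max-flow min-cut theorem verified: both equal 9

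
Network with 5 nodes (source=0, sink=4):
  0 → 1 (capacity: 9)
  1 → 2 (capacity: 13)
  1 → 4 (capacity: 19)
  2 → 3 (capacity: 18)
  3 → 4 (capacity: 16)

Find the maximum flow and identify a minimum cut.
Max flow = 9, Min cut edges: (0,1)

Maximum flow: 9
Minimum cut: (0,1)
Partition: S = [0], T = [1, 2, 3, 4]

Max-flow min-cut theorem verified: both equal 9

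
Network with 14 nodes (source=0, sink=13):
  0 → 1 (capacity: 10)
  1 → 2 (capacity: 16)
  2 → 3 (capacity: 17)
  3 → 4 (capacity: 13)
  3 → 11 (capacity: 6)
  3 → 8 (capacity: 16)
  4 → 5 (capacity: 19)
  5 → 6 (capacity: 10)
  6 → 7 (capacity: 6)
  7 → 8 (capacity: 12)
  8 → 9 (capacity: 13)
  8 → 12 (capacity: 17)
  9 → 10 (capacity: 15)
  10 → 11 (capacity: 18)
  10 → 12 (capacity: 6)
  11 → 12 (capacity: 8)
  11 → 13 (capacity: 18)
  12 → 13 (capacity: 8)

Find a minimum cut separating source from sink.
Min cut value = 10, edges: (0,1)

Min cut value: 10
Partition: S = [0], T = [1, 2, 3, 4, 5, 6, 7, 8, 9, 10, 11, 12, 13]
Cut edges: (0,1)

By max-flow min-cut theorem, max flow = min cut = 10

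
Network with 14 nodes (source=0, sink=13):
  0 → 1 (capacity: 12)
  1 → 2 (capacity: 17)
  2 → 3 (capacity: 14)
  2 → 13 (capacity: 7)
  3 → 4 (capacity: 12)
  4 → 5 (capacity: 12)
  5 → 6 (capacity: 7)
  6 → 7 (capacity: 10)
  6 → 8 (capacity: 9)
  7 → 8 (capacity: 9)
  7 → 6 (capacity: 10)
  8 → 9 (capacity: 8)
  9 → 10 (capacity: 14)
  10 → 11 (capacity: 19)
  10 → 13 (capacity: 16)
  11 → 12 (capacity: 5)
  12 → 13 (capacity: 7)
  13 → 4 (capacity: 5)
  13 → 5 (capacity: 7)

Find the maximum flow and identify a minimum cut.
Max flow = 12, Min cut edges: (0,1)

Maximum flow: 12
Minimum cut: (0,1)
Partition: S = [0], T = [1, 2, 3, 4, 5, 6, 7, 8, 9, 10, 11, 12, 13]

Max-flow min-cut theorem verified: both equal 12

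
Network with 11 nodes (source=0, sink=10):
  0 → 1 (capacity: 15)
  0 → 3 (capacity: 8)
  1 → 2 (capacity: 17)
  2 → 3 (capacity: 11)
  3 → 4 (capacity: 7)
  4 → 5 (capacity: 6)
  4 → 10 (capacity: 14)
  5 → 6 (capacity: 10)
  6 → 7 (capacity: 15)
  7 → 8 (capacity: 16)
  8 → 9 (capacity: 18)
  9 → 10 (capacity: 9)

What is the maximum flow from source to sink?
Maximum flow = 7

Max flow: 7

Flow assignment:
  0 → 1: 7/15
  1 → 2: 7/17
  2 → 3: 7/11
  3 → 4: 7/7
  4 → 10: 7/14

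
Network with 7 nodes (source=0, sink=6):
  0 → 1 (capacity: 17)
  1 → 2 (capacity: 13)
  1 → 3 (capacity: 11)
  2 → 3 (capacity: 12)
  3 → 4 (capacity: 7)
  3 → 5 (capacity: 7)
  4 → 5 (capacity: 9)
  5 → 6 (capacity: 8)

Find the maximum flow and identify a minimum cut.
Max flow = 8, Min cut edges: (5,6)

Maximum flow: 8
Minimum cut: (5,6)
Partition: S = [0, 1, 2, 3, 4, 5], T = [6]

Max-flow min-cut theorem verified: both equal 8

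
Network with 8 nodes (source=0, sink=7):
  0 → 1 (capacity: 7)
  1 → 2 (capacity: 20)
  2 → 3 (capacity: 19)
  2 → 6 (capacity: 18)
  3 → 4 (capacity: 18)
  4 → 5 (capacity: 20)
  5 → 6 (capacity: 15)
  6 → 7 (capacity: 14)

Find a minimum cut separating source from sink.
Min cut value = 7, edges: (0,1)

Min cut value: 7
Partition: S = [0], T = [1, 2, 3, 4, 5, 6, 7]
Cut edges: (0,1)

By max-flow min-cut theorem, max flow = min cut = 7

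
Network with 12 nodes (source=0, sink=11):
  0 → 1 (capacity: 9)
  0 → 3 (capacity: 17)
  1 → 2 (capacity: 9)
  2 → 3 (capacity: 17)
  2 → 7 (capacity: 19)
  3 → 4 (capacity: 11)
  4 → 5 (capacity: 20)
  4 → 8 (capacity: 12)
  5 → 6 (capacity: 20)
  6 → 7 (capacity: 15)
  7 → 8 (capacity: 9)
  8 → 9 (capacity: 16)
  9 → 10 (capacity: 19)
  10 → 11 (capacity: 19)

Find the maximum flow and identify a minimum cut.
Max flow = 16, Min cut edges: (8,9)

Maximum flow: 16
Minimum cut: (8,9)
Partition: S = [0, 1, 2, 3, 4, 5, 6, 7, 8], T = [9, 10, 11]

Max-flow min-cut theorem verified: both equal 16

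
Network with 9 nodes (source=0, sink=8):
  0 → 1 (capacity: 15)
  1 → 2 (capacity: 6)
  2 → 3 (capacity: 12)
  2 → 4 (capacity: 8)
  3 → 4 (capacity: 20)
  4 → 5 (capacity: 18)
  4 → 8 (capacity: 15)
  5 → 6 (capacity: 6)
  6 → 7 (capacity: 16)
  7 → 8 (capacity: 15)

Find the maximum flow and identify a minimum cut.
Max flow = 6, Min cut edges: (1,2)

Maximum flow: 6
Minimum cut: (1,2)
Partition: S = [0, 1], T = [2, 3, 4, 5, 6, 7, 8]

Max-flow min-cut theorem verified: both equal 6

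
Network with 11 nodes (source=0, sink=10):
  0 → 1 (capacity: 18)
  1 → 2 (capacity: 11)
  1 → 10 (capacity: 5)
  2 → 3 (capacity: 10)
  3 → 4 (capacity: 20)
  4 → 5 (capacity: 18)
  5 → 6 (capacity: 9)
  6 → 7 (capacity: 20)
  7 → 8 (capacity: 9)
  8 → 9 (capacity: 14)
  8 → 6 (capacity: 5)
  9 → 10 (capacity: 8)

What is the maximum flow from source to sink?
Maximum flow = 13

Max flow: 13

Flow assignment:
  0 → 1: 13/18
  1 → 2: 8/11
  1 → 10: 5/5
  2 → 3: 8/10
  3 → 4: 8/20
  4 → 5: 8/18
  5 → 6: 8/9
  6 → 7: 9/20
  7 → 8: 9/9
  8 → 9: 8/14
  8 → 6: 1/5
  9 → 10: 8/8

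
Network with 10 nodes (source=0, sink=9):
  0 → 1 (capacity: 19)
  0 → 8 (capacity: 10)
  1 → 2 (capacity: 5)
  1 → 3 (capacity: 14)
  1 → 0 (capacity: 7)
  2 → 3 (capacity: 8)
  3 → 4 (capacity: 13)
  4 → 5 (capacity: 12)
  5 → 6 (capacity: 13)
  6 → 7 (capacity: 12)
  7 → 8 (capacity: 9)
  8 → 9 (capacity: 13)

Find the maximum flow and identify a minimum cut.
Max flow = 13, Min cut edges: (8,9)

Maximum flow: 13
Minimum cut: (8,9)
Partition: S = [0, 1, 2, 3, 4, 5, 6, 7, 8], T = [9]

Max-flow min-cut theorem verified: both equal 13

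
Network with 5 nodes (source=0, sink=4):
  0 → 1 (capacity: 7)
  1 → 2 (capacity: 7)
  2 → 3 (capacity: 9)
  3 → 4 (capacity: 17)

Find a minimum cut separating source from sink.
Min cut value = 7, edges: (1,2)

Min cut value: 7
Partition: S = [0, 1], T = [2, 3, 4]
Cut edges: (1,2)

By max-flow min-cut theorem, max flow = min cut = 7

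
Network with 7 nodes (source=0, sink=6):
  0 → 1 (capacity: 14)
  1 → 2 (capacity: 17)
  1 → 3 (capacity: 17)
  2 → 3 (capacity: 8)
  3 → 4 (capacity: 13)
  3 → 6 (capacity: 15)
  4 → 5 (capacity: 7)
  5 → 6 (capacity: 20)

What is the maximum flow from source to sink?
Maximum flow = 14

Max flow: 14

Flow assignment:
  0 → 1: 14/14
  1 → 3: 14/17
  3 → 6: 14/15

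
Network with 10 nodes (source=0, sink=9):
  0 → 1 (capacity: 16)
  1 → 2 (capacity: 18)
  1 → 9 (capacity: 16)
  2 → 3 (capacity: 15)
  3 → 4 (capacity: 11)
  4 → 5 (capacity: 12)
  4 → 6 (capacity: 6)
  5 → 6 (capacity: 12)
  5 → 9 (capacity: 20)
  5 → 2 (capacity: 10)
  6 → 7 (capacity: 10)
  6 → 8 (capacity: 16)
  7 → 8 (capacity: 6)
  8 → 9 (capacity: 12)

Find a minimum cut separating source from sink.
Min cut value = 16, edges: (0,1)

Min cut value: 16
Partition: S = [0], T = [1, 2, 3, 4, 5, 6, 7, 8, 9]
Cut edges: (0,1)

By max-flow min-cut theorem, max flow = min cut = 16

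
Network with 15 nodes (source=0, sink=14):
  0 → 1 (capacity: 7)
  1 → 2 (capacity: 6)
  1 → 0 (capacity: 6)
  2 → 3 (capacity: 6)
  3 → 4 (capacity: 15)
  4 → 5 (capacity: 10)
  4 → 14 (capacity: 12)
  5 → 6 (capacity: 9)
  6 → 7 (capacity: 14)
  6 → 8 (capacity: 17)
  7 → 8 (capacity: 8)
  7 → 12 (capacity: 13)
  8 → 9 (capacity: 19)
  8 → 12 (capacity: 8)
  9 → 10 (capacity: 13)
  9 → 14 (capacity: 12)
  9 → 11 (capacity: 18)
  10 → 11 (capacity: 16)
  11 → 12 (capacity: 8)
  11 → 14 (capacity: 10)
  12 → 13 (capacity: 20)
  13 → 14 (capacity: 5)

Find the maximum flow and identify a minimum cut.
Max flow = 6, Min cut edges: (2,3)

Maximum flow: 6
Minimum cut: (2,3)
Partition: S = [0, 1, 2], T = [3, 4, 5, 6, 7, 8, 9, 10, 11, 12, 13, 14]

Max-flow min-cut theorem verified: both equal 6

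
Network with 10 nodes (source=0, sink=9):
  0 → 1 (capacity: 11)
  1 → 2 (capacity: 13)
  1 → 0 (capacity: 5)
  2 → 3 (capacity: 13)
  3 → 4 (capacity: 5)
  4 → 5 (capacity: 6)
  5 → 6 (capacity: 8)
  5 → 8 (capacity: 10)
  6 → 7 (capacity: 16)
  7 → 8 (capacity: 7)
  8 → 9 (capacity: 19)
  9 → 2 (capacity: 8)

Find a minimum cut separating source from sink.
Min cut value = 5, edges: (3,4)

Min cut value: 5
Partition: S = [0, 1, 2, 3], T = [4, 5, 6, 7, 8, 9]
Cut edges: (3,4)

By max-flow min-cut theorem, max flow = min cut = 5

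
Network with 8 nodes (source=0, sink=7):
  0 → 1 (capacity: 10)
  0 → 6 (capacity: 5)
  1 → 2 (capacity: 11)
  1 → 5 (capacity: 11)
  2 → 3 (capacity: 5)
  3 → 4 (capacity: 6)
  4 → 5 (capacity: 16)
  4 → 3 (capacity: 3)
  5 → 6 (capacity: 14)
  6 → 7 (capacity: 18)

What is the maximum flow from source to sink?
Maximum flow = 15

Max flow: 15

Flow assignment:
  0 → 1: 10/10
  0 → 6: 5/5
  1 → 5: 10/11
  5 → 6: 10/14
  6 → 7: 15/18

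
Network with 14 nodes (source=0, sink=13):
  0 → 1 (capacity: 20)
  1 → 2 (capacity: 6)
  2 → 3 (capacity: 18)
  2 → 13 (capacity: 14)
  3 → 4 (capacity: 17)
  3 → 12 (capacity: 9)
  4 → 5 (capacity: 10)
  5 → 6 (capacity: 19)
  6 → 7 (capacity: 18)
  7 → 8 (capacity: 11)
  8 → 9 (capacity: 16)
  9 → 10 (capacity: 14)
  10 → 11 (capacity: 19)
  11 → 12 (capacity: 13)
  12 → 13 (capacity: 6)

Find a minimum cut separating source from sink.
Min cut value = 6, edges: (1,2)

Min cut value: 6
Partition: S = [0, 1], T = [2, 3, 4, 5, 6, 7, 8, 9, 10, 11, 12, 13]
Cut edges: (1,2)

By max-flow min-cut theorem, max flow = min cut = 6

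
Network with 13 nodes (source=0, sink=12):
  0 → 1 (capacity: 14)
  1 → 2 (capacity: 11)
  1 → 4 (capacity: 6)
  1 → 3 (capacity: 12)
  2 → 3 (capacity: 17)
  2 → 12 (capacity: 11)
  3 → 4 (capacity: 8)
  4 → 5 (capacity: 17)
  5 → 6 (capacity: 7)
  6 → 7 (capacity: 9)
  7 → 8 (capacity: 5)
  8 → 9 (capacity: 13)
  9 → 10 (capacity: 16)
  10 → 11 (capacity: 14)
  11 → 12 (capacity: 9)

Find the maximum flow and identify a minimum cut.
Max flow = 14, Min cut edges: (0,1)

Maximum flow: 14
Minimum cut: (0,1)
Partition: S = [0], T = [1, 2, 3, 4, 5, 6, 7, 8, 9, 10, 11, 12]

Max-flow min-cut theorem verified: both equal 14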